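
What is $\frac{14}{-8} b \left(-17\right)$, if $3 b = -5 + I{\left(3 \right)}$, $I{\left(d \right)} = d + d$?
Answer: $\frac{119}{12} \approx 9.9167$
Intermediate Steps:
$I{\left(d \right)} = 2 d$
$b = \frac{1}{3}$ ($b = \frac{-5 + 2 \cdot 3}{3} = \frac{-5 + 6}{3} = \frac{1}{3} \cdot 1 = \frac{1}{3} \approx 0.33333$)
$\frac{14}{-8} b \left(-17\right) = \frac{14}{-8} \cdot \frac{1}{3} \left(-17\right) = 14 \left(- \frac{1}{8}\right) \frac{1}{3} \left(-17\right) = \left(- \frac{7}{4}\right) \frac{1}{3} \left(-17\right) = \left(- \frac{7}{12}\right) \left(-17\right) = \frac{119}{12}$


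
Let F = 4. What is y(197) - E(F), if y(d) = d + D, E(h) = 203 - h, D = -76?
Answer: -78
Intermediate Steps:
y(d) = -76 + d (y(d) = d - 76 = -76 + d)
y(197) - E(F) = (-76 + 197) - (203 - 1*4) = 121 - (203 - 4) = 121 - 1*199 = 121 - 199 = -78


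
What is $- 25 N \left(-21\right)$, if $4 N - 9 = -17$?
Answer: $-1050$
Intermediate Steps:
$N = -2$ ($N = \frac{9}{4} + \frac{1}{4} \left(-17\right) = \frac{9}{4} - \frac{17}{4} = -2$)
$- 25 N \left(-21\right) = \left(-25\right) \left(-2\right) \left(-21\right) = 50 \left(-21\right) = -1050$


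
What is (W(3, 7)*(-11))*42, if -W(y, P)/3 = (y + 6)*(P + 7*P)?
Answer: 698544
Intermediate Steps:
W(y, P) = -24*P*(6 + y) (W(y, P) = -3*(y + 6)*(P + 7*P) = -3*(6 + y)*8*P = -24*P*(6 + y))
(W(3, 7)*(-11))*42 = (-24*7*(6 + 3)*(-11))*42 = (-24*7*9*(-11))*42 = -1512*(-11)*42 = 16632*42 = 698544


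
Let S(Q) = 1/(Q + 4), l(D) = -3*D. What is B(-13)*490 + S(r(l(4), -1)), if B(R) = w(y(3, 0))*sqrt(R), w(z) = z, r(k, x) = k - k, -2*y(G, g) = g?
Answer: 1/4 ≈ 0.25000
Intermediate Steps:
y(G, g) = -g/2
r(k, x) = 0
S(Q) = 1/(4 + Q)
B(R) = 0 (B(R) = (-1/2*0)*sqrt(R) = 0*sqrt(R) = 0)
B(-13)*490 + S(r(l(4), -1)) = 0*490 + 1/(4 + 0) = 0 + 1/4 = 1/4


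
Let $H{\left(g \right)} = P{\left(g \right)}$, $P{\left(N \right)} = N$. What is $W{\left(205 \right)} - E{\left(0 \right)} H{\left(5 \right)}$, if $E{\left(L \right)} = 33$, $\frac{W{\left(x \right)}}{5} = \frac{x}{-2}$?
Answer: $- \frac{1355}{2} \approx -677.5$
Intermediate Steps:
$W{\left(x \right)} = - \frac{5 x}{2}$ ($W{\left(x \right)} = 5 \frac{x}{-2} = 5 \left(- \frac{x}{2}\right) = - \frac{5 x}{2}$)
$H{\left(g \right)} = g$
$W{\left(205 \right)} - E{\left(0 \right)} H{\left(5 \right)} = \left(- \frac{5}{2}\right) 205 - 33 \cdot 5 = - \frac{1025}{2} - 165 = - \frac{1355}{2}$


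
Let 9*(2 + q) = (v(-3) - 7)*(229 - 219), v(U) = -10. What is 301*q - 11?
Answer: -56687/9 ≈ -6298.6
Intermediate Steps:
q = -188/9 (q = -2 + ((-10 - 7)*(229 - 219))/9 = -2 + (-17*10)/9 = -2 + (1/9)*(-170) = -2 - 170/9 = -188/9 ≈ -20.889)
301*q - 11 = 301*(-188/9) - 11 = -56588/9 - 11 = -56687/9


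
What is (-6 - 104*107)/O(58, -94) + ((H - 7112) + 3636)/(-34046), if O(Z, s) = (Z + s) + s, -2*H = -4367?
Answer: 379236189/4425980 ≈ 85.684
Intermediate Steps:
H = 4367/2 (H = -1/2*(-4367) = 4367/2 ≈ 2183.5)
O(Z, s) = Z + 2*s
(-6 - 104*107)/O(58, -94) + ((H - 7112) + 3636)/(-34046) = (-6 - 104*107)/(58 + 2*(-94)) + ((4367/2 - 7112) + 3636)/(-34046) = (-6 - 11128)/(58 - 188) + (-9857/2 + 3636)*(-1/34046) = -11134/(-130) - 2585/2*(-1/34046) = -11134*(-1/130) + 2585/68092 = 5567/65 + 2585/68092 = 379236189/4425980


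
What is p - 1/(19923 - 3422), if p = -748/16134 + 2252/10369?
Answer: 235697129155/1380254576223 ≈ 0.17076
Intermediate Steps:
p = 14288878/83646723 (p = -748*1/16134 + 2252*(1/10369) = -374/8067 + 2252/10369 = 14288878/83646723 ≈ 0.17082)
p - 1/(19923 - 3422) = 14288878/83646723 - 1/(19923 - 3422) = 14288878/83646723 - 1/16501 = 235697129155/1380254576223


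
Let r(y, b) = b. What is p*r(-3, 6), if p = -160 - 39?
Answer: -1194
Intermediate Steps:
p = -199
p*r(-3, 6) = -199*6 = -1194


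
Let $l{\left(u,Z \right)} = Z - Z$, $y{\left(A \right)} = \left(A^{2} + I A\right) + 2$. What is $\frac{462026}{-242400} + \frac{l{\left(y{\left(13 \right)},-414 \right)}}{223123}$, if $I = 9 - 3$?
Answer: $- \frac{231013}{121200} \approx -1.906$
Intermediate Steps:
$I = 6$ ($I = 9 - 3 = 6$)
$y{\left(A \right)} = 2 + A^{2} + 6 A$ ($y{\left(A \right)} = \left(A^{2} + 6 A\right) + 2 = 2 + A^{2} + 6 A$)
$l{\left(u,Z \right)} = 0$
$\frac{462026}{-242400} + \frac{l{\left(y{\left(13 \right)},-414 \right)}}{223123} = \frac{462026}{-242400} + \frac{0}{223123} = 462026 \left(- \frac{1}{242400}\right) + 0 \cdot \frac{1}{223123} = - \frac{231013}{121200} + 0 = - \frac{231013}{121200}$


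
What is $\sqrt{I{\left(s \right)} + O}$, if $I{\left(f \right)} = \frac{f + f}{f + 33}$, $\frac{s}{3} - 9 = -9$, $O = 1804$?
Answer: $2 \sqrt{451} \approx 42.474$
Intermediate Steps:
$s = 0$ ($s = 27 + 3 \left(-9\right) = 27 - 27 = 0$)
$I{\left(f \right)} = \frac{2 f}{33 + f}$
$\sqrt{I{\left(s \right)} + O} = \sqrt{2 \cdot 0 \frac{1}{33 + 0} + 1804} = \sqrt{2 \cdot 0 \cdot \frac{1}{33} + 1804} = \sqrt{0 + 1804} = \sqrt{1804} = 2 \sqrt{451}$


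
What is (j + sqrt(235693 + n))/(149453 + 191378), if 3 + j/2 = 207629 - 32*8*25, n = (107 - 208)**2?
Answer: 402452/340831 + sqrt(245894)/340831 ≈ 1.1823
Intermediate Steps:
n = 10201 (n = (-101)**2 = 10201)
j = 402452 (j = -6 + 2*(207629 - 32*8*25) = -6 + 2*(207629 - 256*25) = -6 + 2*(207629 - 1*6400) = -6 + 2*(207629 - 6400) = -6 + 2*201229 = -6 + 402458 = 402452)
(j + sqrt(235693 + n))/(149453 + 191378) = (402452 + sqrt(235693 + 10201))/(149453 + 191378) = (402452 + sqrt(245894))/340831 = (402452 + sqrt(245894))*(1/340831) = 402452/340831 + sqrt(245894)/340831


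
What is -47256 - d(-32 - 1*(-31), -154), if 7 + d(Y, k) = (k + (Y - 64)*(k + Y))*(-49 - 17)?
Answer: 607537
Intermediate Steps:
d(Y, k) = -7 - 66*k - 66*(-64 + Y)*(Y + k) (d(Y, k) = -7 + (k + (Y - 64)*(k + Y))*(-49 - 17) = -7 + (k + (-64 + Y)*(Y + k))*(-66) = -7 + (-66*k - 66*(-64 + Y)*(Y + k)) = -7 - 66*k - 66*(-64 + Y)*(Y + k))
-47256 - d(-32 - 1*(-31), -154) = -47256 - (-7 - 66*(-32 - 1*(-31))² + 4158*(-154) + 4224*(-32 - 1*(-31)) - 66*(-32 - 1*(-31))*(-154)) = -47256 - (-7 - 66*(-32 + 31)² - 640332 + 4224*(-32 + 31) - 66*(-32 + 31)*(-154)) = -47256 - (-7 - 66*(-1)² - 640332 + 4224*(-1) - 66*(-1)*(-154)) = -47256 - (-7 - 66*1 - 640332 - 4224 - 10164) = -47256 - (-7 - 66 - 640332 - 4224 - 10164) = -47256 - 1*(-654793) = -47256 + 654793 = 607537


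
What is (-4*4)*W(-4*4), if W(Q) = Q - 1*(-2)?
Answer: 224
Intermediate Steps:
W(Q) = 2 + Q (W(Q) = Q + 2 = 2 + Q)
(-4*4)*W(-4*4) = (-4*4)*(2 - 4*4) = -16*(2 - 16) = -16*(-14) = 224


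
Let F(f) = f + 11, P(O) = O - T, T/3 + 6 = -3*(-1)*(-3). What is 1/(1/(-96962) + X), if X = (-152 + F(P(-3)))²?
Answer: 96962/950324561 ≈ 0.00010203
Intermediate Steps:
T = -45 (T = -18 + 3*(-3*(-1)*(-3)) = -18 + 3*(3*(-3)) = -18 + 3*(-9) = -18 - 27 = -45)
P(O) = 45 + O (P(O) = O - 1*(-45) = O + 45 = 45 + O)
F(f) = 11 + f
X = 9801 (X = (-152 + (11 + (45 - 3)))² = (-152 + (11 + 42))² = (-152 + 53)² = (-99)² = 9801)
1/(1/(-96962) + X) = 1/(1/(-96962) + 9801) = 1/(-1/96962 + 9801) = 1/(950324561/96962) = 96962/950324561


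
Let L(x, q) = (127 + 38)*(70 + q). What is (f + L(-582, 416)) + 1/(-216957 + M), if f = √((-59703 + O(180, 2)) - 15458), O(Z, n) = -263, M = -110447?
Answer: 26254526759/327404 + 4*I*√4714 ≈ 80190.0 + 274.63*I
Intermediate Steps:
L(x, q) = 11550 + 165*q (L(x, q) = 165*(70 + q) = 11550 + 165*q)
f = 4*I*√4714 (f = √((-59703 - 263) - 15458) = √(-59966 - 15458) = √(-75424) = 4*I*√4714 ≈ 274.63*I)
(f + L(-582, 416)) + 1/(-216957 + M) = (4*I*√4714 + (11550 + 165*416)) + 1/(-216957 - 110447) = (4*I*√4714 + (11550 + 68640)) + 1/(-327404) = (4*I*√4714 + 80190) - 1/327404 = (80190 + 4*I*√4714) - 1/327404 = 26254526759/327404 + 4*I*√4714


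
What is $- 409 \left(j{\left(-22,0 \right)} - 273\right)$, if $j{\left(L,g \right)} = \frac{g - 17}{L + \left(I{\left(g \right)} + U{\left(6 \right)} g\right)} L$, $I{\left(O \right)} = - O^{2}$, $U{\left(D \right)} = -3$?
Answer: $118610$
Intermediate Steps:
$j{\left(L,g \right)} = \frac{L \left(-17 + g\right)}{L - g^{2} - 3 g}$ ($j{\left(L,g \right)} = \frac{g - 17}{L - \left(g^{2} + 3 g\right)} L = \frac{-17 + g}{L - g^{2} - 3 g} L = \frac{L \left(-17 + g\right)}{L - g^{2} - 3 g}$)
$- 409 \left(j{\left(-22,0 \right)} - 273\right) = - 409 \left(- \frac{22 \left(-17 + 0\right)}{-22 - 0^{2} - 0} - 273\right) = - 409 \left(\left(-22\right) \frac{1}{-22 - 0 + 0} \left(-17\right) - 273\right) = - 409 \left(\left(-22\right) \frac{1}{-22 + 0 + 0} \left(-17\right) - 273\right) = - 409 \left(\left(-22\right) \frac{1}{-22} \left(-17\right) - 273\right) = - 409 \left(\left(-22\right) \left(- \frac{1}{22}\right) \left(-17\right) - 273\right) = - 409 \left(-17 - 273\right) = \left(-409\right) \left(-290\right) = 118610$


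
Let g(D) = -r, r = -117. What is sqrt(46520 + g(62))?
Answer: sqrt(46637) ≈ 215.96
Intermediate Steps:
g(D) = 117 (g(D) = -1*(-117) = 117)
sqrt(46520 + g(62)) = sqrt(46520 + 117) = sqrt(46637)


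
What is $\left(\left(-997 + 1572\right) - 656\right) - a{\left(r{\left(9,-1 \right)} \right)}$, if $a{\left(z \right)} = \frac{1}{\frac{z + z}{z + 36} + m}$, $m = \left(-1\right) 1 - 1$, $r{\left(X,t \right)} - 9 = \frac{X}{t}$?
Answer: $- \frac{161}{2} \approx -80.5$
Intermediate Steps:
$r{\left(X,t \right)} = 9 + \frac{X}{t}$
$m = -2$ ($m = -1 - 1 = -2$)
$a{\left(z \right)} = \frac{1}{-2 + \frac{2 z}{36 + z}}$ ($a{\left(z \right)} = \frac{1}{\frac{z + z}{z + 36} - 2} = \frac{1}{\frac{2 z}{36 + z} - 2} = \frac{1}{-2 + \frac{2 z}{36 + z}}$)
$\left(\left(-997 + 1572\right) - 656\right) - a{\left(r{\left(9,-1 \right)} \right)} = \left(\left(-997 + 1572\right) - 656\right) - \left(- \frac{1}{2} - \frac{9 + \frac{9}{-1}}{72}\right) = \left(575 - 656\right) - \left(- \frac{1}{2} - \frac{9 + 9 \left(-1\right)}{72}\right) = -81 - \left(- \frac{1}{2} - \frac{9 - 9}{72}\right) = -81 - \left(- \frac{1}{2} - 0\right) = -81 - \left(- \frac{1}{2} + 0\right) = -81 - - \frac{1}{2} = -81 + \frac{1}{2} = - \frac{161}{2}$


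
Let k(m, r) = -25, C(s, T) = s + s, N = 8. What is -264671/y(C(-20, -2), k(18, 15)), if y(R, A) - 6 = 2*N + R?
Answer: 264671/18 ≈ 14704.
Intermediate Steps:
C(s, T) = 2*s
y(R, A) = 22 + R (y(R, A) = 6 + (2*8 + R) = 6 + (16 + R) = 22 + R)
-264671/y(C(-20, -2), k(18, 15)) = -264671/(22 + 2*(-20)) = -264671/(22 - 40) = -264671/(-18) = -264671*(-1/18) = 264671/18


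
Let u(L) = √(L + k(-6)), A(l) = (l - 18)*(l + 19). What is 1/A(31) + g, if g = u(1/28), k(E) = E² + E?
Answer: 1/650 + 29*√7/14 ≈ 5.4820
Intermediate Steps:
k(E) = E + E²
A(l) = (-18 + l)*(19 + l)
u(L) = √(30 + L) (u(L) = √(L - 6*(1 - 6)) = √(L - 6*(-5)) = √(L + 30) = √(30 + L))
g = 29*√7/14 (g = √(30 + 1/28) = √(841/28) = 29*√7/14 ≈ 5.4805)
1/A(31) + g = 1/(-342 + 31 + 31²) + 29*√7/14 = 1/(-342 + 31 + 961) + 29*√7/14 = 1/650 + 29*√7/14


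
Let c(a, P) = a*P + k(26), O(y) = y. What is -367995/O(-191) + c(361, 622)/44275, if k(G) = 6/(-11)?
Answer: 179694526471/93021775 ≈ 1931.7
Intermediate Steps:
k(G) = -6/11 (k(G) = 6*(-1/11) = -6/11)
c(a, P) = -6/11 + P*a (c(a, P) = a*P - 6/11 = P*a - 6/11 = -6/11 + P*a)
-367995/O(-191) + c(361, 622)/44275 = -367995/(-191) + (-6/11 + 622*361)/44275 = -367995*(-1/191) + (-6/11 + 224542)*(1/44275) = 367995/191 + (2469956/11)*(1/44275) = 367995/191 + 2469956/487025 = 179694526471/93021775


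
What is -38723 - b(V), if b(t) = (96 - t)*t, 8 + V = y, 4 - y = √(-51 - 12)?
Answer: -38386 + 312*I*√7 ≈ -38386.0 + 825.47*I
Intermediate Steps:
y = 4 - 3*I*√7 (y = 4 - √(-51 - 12) = 4 - √(-63) = 4 - 3*I*√7 ≈ 4.0 - 7.9373*I)
V = -4 - 3*I*√7 (V = -8 + (4 - 3*I*√7) = -4 - 3*I*√7 ≈ -4.0 - 7.9373*I)
b(t) = t*(96 - t)
-38723 - b(V) = -38723 - (-4 - 3*I*√7)*(96 - (-4 - 3*I*√7)) = -38723 - (-4 - 3*I*√7)*(96 + (4 + 3*I*√7)) = -38723 - (-4 - 3*I*√7)*(100 + 3*I*√7)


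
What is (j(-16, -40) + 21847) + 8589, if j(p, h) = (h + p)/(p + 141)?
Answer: 3804444/125 ≈ 30436.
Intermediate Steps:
j(p, h) = (h + p)/(141 + p)
(j(-16, -40) + 21847) + 8589 = ((-40 - 16)/(141 - 16) + 21847) + 8589 = (-56/125 + 21847) + 8589 = 2730819/125 + 8589 = 3804444/125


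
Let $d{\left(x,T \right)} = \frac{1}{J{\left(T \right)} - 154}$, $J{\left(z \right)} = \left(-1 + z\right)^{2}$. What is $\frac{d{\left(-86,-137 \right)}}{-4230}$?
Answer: $- \frac{1}{79904700} \approx -1.2515 \cdot 10^{-8}$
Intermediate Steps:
$d{\left(x,T \right)} = \frac{1}{-154 + \left(-1 + T\right)^{2}}$ ($d{\left(x,T \right)} = \frac{1}{\left(-1 + T\right)^{2} - 154} = \frac{1}{-154 + \left(-1 + T\right)^{2}}$)
$\frac{d{\left(-86,-137 \right)}}{-4230} = \frac{1}{\left(-154 + \left(-1 - 137\right)^{2}\right) \left(-4230\right)} = \frac{1}{-154 + \left(-138\right)^{2}} \left(- \frac{1}{4230}\right) = \frac{1}{-154 + 19044} \left(- \frac{1}{4230}\right) = \frac{1}{18890} \left(- \frac{1}{4230}\right) = - \frac{1}{79904700}$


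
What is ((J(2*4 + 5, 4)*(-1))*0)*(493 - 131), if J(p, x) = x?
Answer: 0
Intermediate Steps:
((J(2*4 + 5, 4)*(-1))*0)*(493 - 131) = ((4*(-1))*0)*(493 - 131) = -4*0*362 = 0*362 = 0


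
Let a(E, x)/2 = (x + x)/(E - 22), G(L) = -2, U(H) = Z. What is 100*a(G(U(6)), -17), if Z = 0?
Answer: 850/3 ≈ 283.33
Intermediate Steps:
U(H) = 0
a(E, x) = 4*x/(-22 + E) (a(E, x) = 2*((x + x)/(E - 22)) = 2*((2*x)/(-22 + E)) = 2*(2*x/(-22 + E)) = 4*x/(-22 + E))
100*a(G(U(6)), -17) = 100*(4*(-17)/(-22 - 2)) = 100*(4*(-17)/(-24)) = 100*(4*(-17)*(-1/24)) = 100*(17/6) = 850/3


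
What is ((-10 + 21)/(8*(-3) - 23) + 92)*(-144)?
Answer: -621072/47 ≈ -13214.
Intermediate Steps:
((-10 + 21)/(8*(-3) - 23) + 92)*(-144) = (11/(-24 - 23) + 92)*(-144) = (11/(-47) + 92)*(-144) = (11*(-1/47) + 92)*(-144) = (-11/47 + 92)*(-144) = (4313/47)*(-144) = -621072/47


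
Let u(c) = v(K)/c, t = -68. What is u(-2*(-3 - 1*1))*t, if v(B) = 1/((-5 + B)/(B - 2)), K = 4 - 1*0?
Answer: 17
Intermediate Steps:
K = 4 (K = 4 + 0 = 4)
v(B) = (-2 + B)/(-5 + B) (v(B) = 1/((-5 + B)/(-2 + B)) = (-2 + B)/(-5 + B))
u(c) = -2/c (u(c) = ((-2 + 4)/(-5 + 4))/c = (2/(-1))/c = (-1*2)/c = -2/c)
u(-2*(-3 - 1*1))*t = -2*(-1/(2*(-3 - 1*1)))*(-68) = -2*(-1/(2*(-3 - 1)))*(-68) = -2/((-2*(-4)))*(-68) = -2/8*(-68) = -2*1/8*(-68) = -1/4*(-68) = 17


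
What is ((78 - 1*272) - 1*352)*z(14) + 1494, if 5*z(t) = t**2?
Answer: -99546/5 ≈ -19909.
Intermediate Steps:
z(t) = t**2/5
((78 - 1*272) - 1*352)*z(14) + 1494 = ((78 - 1*272) - 1*352)*((1/5)*14**2) + 1494 = ((78 - 272) - 352)*((1/5)*196) + 1494 = (-194 - 352)*(196/5) + 1494 = -546*196/5 + 1494 = -107016/5 + 1494 = -99546/5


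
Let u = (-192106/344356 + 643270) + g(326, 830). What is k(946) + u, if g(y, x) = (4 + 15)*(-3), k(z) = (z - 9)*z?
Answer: 263365955417/172178 ≈ 1.5296e+6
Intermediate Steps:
k(z) = z*(-9 + z) (k(z) = (-9 + z)*z = z*(-9 + z))
g(y, x) = -57 (g(y, x) = 19*(-3) = -57)
u = 110747031861/172178 (u = (-192106/344356 + 643270) - 57 = (-192106*1/344356 + 643270) - 57 = (-96053/172178 + 643270) - 57 = 110756846007/172178 - 57 = 110747031861/172178 ≈ 6.4321e+5)
k(946) + u = 946*(-9 + 946) + 110747031861/172178 = 946*937 + 110747031861/172178 = 886402 + 110747031861/172178 = 263365955417/172178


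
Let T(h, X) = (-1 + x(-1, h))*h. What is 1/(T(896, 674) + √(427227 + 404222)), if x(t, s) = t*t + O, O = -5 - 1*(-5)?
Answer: √831449/831449 ≈ 0.0010967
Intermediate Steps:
O = 0 (O = -5 + 5 = 0)
x(t, s) = t² (x(t, s) = t*t + 0 = t² + 0 = t²)
T(h, X) = 0 (T(h, X) = (-1 + (-1)²)*h = (-1 + 1)*h = 0*h = 0)
1/(T(896, 674) + √(427227 + 404222)) = 1/(0 + √(427227 + 404222)) = 1/(0 + √831449) = 1/(√831449) = √831449/831449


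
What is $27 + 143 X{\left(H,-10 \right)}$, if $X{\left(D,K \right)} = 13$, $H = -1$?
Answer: $1886$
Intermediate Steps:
$27 + 143 X{\left(H,-10 \right)} = 27 + 143 \cdot 13 = 27 + 1859 = 1886$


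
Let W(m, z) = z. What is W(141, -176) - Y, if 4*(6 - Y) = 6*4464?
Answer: 6514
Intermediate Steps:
Y = -6690 (Y = 6 - 3*4464/2 = 6 - ¼*26784 = 6 - 6696 = -6690)
W(141, -176) - Y = -176 - 1*(-6690) = -176 + 6690 = 6514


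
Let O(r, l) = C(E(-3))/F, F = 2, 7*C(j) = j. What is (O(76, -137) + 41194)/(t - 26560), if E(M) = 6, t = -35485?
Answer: -288361/434315 ≈ -0.66394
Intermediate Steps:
C(j) = j/7
O(r, l) = 3/7 (O(r, l) = ((⅐)*6)/2 = (6/7)*(½) = 3/7)
(O(76, -137) + 41194)/(t - 26560) = (3/7 + 41194)/(-35485 - 26560) = (288361/7)/(-62045) = (288361/7)*(-1/62045) = -288361/434315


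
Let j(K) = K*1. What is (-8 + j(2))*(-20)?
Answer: 120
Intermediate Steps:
j(K) = K
(-8 + j(2))*(-20) = (-8 + 2)*(-20) = -6*(-20) = 120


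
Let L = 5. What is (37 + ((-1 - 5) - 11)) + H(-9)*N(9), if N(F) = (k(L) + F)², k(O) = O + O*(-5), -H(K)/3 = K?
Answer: 3287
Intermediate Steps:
H(K) = -3*K
k(O) = -4*O (k(O) = O - 5*O = -4*O)
N(F) = (-20 + F)² (N(F) = (-4*5 + F)² = (-20 + F)²)
(37 + ((-1 - 5) - 11)) + H(-9)*N(9) = (37 + ((-1 - 5) - 11)) + (-3*(-9))*(-20 + 9)² = (37 + (-6 - 11)) + 27*(-11)² = (37 - 17) + 27*121 = 20 + 3267 = 3287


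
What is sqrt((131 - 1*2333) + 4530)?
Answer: 2*sqrt(582) ≈ 48.249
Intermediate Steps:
sqrt((131 - 1*2333) + 4530) = sqrt((131 - 2333) + 4530) = sqrt(-2202 + 4530) = sqrt(2328) = 2*sqrt(582)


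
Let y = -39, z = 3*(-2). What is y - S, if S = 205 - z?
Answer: -250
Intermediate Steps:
z = -6
S = 211 (S = 205 - 1*(-6) = 205 + 6 = 211)
y - S = -39 - 1*211 = -39 - 211 = -250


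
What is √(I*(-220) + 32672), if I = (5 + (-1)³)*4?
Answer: 4*√1822 ≈ 170.74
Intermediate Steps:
I = 16 (I = (5 - 1)*4 = 4*4 = 16)
√(I*(-220) + 32672) = √(16*(-220) + 32672) = √(-3520 + 32672) = √29152 = 4*√1822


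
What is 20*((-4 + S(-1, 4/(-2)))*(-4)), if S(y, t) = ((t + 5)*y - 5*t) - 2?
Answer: -80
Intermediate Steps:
S(y, t) = -2 - 5*t + y*(5 + t) (S(y, t) = ((5 + t)*y - 5*t) - 2 = (y*(5 + t) - 5*t) - 2 = (-5*t + y*(5 + t)) - 2 = -2 - 5*t + y*(5 + t))
20*((-4 + S(-1, 4/(-2)))*(-4)) = 20*((-4 + (-2 - 20/(-2) + 5*(-1) + (4/(-2))*(-1)))*(-4)) = 20*((-4 + (-2 - 20*(-1)/2 - 5 + (4*(-½))*(-1)))*(-4)) = 20*((-4 + (-2 - 5*(-2) - 5 - 2*(-1)))*(-4)) = 20*((-4 + (-2 + 10 - 5 + 2))*(-4)) = 20*((-4 + 5)*(-4)) = 20*(1*(-4)) = 20*(-4) = -80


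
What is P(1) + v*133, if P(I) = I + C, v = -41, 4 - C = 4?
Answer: -5452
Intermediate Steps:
C = 0 (C = 4 - 1*4 = 4 - 4 = 0)
P(I) = I (P(I) = I + 0 = I)
P(1) + v*133 = 1 - 41*133 = 1 - 5453 = -5452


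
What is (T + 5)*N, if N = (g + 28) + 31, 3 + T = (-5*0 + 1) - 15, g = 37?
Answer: -1152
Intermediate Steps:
T = -17 (T = -3 + ((-5*0 + 1) - 15) = -3 + ((0 + 1) - 15) = -3 + (1 - 15) = -3 - 14 = -17)
N = 96 (N = (37 + 28) + 31 = 65 + 31 = 96)
(T + 5)*N = (-17 + 5)*96 = -12*96 = -1152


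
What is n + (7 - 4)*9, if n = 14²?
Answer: 223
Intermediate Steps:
n = 196
n + (7 - 4)*9 = 196 + (7 - 4)*9 = 196 + 3*9 = 196 + 27 = 223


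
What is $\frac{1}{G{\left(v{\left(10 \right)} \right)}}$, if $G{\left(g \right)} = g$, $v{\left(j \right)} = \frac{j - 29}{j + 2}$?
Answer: $- \frac{12}{19} \approx -0.63158$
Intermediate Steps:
$v{\left(j \right)} = \frac{-29 + j}{2 + j}$
$\frac{1}{G{\left(v{\left(10 \right)} \right)}} = \frac{1}{\frac{1}{2 + 10} \left(-29 + 10\right)} = \frac{1}{\frac{1}{12} \left(-19\right)} = \frac{1}{- \frac{19}{12}} = - \frac{12}{19}$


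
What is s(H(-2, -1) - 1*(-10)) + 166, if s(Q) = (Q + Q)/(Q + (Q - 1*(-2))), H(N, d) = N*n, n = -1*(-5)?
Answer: 166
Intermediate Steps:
n = 5
H(N, d) = 5*N (H(N, d) = N*5 = 5*N)
s(Q) = 2*Q/(2 + 2*Q) (s(Q) = (2*Q)/(Q + (Q + 2)) = (2*Q)/(Q + (2 + Q)) = (2*Q)/(2 + 2*Q) = 2*Q/(2 + 2*Q))
s(H(-2, -1) - 1*(-10)) + 166 = (5*(-2) - 1*(-10))/(1 + (5*(-2) - 1*(-10))) + 166 = (-10 + 10)/(1 + (-10 + 10)) + 166 = 0/(1 + 0) + 166 = 0/1 + 166 = 0*1 + 166 = 0 + 166 = 166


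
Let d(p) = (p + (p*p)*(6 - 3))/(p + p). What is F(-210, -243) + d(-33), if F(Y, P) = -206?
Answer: -255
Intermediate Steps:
d(p) = (p + 3*p²)/(2*p) (d(p) = (p + p²*3)/((2*p)) = (p + 3*p²)*(1/(2*p)) = (p + 3*p²)/(2*p))
F(-210, -243) + d(-33) = -206 + (½ + (3/2)*(-33)) = -206 + (½ - 99/2) = -206 - 49 = -255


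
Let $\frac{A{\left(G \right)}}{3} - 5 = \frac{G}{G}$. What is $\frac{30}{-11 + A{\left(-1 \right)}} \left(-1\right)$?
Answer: $- \frac{30}{7} \approx -4.2857$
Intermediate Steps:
$A{\left(G \right)} = 18$ ($A{\left(G \right)} = 15 + 3 \frac{G}{G} = 15 + 3 \cdot 1 = 15 + 3 = 18$)
$\frac{30}{-11 + A{\left(-1 \right)}} \left(-1\right) = \frac{30}{-11 + 18} \left(-1\right) = \frac{30}{7} \left(-1\right) = - \frac{30}{7}$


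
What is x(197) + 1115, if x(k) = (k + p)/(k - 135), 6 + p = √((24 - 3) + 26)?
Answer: 69321/62 + √47/62 ≈ 1118.2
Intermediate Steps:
p = -6 + √47 (p = -6 + √((24 - 3) + 26) = -6 + √(21 + 26) = -6 + √47 ≈ 0.85565)
x(k) = (-6 + k + √47)/(-135 + k) (x(k) = (k + (-6 + √47))/(k - 135) = (-6 + k + √47)/(-135 + k))
x(197) + 1115 = (-6 + 197 + √47)/(-135 + 197) + 1115 = (191 + √47)/62 + 1115 = (191/62 + √47/62) + 1115 = 69321/62 + √47/62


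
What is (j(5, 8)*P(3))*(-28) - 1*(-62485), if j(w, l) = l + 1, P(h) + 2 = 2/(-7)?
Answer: 63061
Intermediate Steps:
P(h) = -16/7 (P(h) = -2 + 2/(-7) = -2 + 2*(-⅐) = -2 - 2/7 = -16/7)
j(w, l) = 1 + l
(j(5, 8)*P(3))*(-28) - 1*(-62485) = ((1 + 8)*(-16/7))*(-28) - 1*(-62485) = (9*(-16/7))*(-28) + 62485 = -144/7*(-28) + 62485 = 576 + 62485 = 63061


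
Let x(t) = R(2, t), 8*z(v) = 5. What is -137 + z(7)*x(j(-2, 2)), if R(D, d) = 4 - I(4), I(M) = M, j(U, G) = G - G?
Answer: -137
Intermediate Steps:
j(U, G) = 0
z(v) = 5/8 (z(v) = (1/8)*5 = 5/8)
R(D, d) = 0 (R(D, d) = 4 - 1*4 = 4 - 4 = 0)
x(t) = 0
-137 + z(7)*x(j(-2, 2)) = -137 + (5/8)*0 = -137 + 0 = -137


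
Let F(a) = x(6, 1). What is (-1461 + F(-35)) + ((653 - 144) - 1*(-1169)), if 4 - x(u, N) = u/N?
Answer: 215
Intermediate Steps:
x(u, N) = 4 - u/N
F(a) = -2 (F(a) = 4 - 1*6/1 = 4 - 1*6*1 = 4 - 6 = -2)
(-1461 + F(-35)) + ((653 - 144) - 1*(-1169)) = (-1461 - 2) + ((653 - 144) - 1*(-1169)) = -1463 + (509 + 1169) = -1463 + 1678 = 215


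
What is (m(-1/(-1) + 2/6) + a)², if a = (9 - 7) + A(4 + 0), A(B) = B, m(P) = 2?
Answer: 64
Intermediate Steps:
a = 6 (a = (9 - 7) + (4 + 0) = 2 + 4 = 6)
(m(-1/(-1) + 2/6) + a)² = (2 + 6)² = 8² = 64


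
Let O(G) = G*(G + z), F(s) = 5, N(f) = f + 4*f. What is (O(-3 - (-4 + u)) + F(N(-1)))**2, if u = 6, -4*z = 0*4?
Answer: 900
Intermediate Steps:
z = 0 (z = -0*4 = -1/4*0 = 0)
N(f) = 5*f
O(G) = G**2 (O(G) = G*(G + 0) = G*G = G**2)
(O(-3 - (-4 + u)) + F(N(-1)))**2 = ((-3 - (-4 + 6))**2 + 5)**2 = ((-3 - 1*2)**2 + 5)**2 = ((-3 - 2)**2 + 5)**2 = ((-5)**2 + 5)**2 = (25 + 5)**2 = 30**2 = 900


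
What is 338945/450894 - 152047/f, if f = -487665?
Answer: 77949564481/73295074170 ≈ 1.0635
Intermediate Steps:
338945/450894 - 152047/f = 338945/450894 - 152047/(-487665) = 338945*(1/450894) - 152047*(-1/487665) = 338945/450894 + 152047/487665 = 77949564481/73295074170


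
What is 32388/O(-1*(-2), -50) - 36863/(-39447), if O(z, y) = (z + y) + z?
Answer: -637956869/907281 ≈ -703.15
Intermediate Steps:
O(z, y) = y + 2*z (O(z, y) = (y + z) + z = y + 2*z)
32388/O(-1*(-2), -50) - 36863/(-39447) = 32388/(-50 + 2*(-1*(-2))) - 36863/(-39447) = 32388/(-50 + 2*2) - 36863*(-1/39447) = 32388/(-50 + 4) + 36863/39447 = 32388/(-46) + 36863/39447 = 32388*(-1/46) + 36863/39447 = -16194/23 + 36863/39447 = -637956869/907281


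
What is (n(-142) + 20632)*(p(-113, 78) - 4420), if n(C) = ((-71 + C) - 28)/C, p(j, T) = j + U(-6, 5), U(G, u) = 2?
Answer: -13275762035/142 ≈ -9.3491e+7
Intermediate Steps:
p(j, T) = 2 + j (p(j, T) = j + 2 = 2 + j)
n(C) = (-99 + C)/C
(n(-142) + 20632)*(p(-113, 78) - 4420) = ((-99 - 142)/(-142) + 20632)*((2 - 113) - 4420) = (-1/142*(-241) + 20632)*(-111 - 4420) = (241/142 + 20632)*(-4531) = (2929985/142)*(-4531) = -13275762035/142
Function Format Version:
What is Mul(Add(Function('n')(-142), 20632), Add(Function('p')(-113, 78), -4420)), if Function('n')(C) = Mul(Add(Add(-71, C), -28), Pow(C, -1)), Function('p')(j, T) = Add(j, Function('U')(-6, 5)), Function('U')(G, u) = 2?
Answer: Rational(-13275762035, 142) ≈ -9.3491e+7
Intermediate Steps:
Function('p')(j, T) = Add(2, j) (Function('p')(j, T) = Add(j, 2) = Add(2, j))
Function('n')(C) = Mul(Pow(C, -1), Add(-99, C)) (Function('n')(C) = Mul(Add(-99, C), Pow(C, -1)) = Mul(Pow(C, -1), Add(-99, C)))
Mul(Add(Function('n')(-142), 20632), Add(Function('p')(-113, 78), -4420)) = Mul(Add(Mul(Pow(-142, -1), Add(-99, -142)), 20632), Add(Add(2, -113), -4420)) = Mul(Add(Mul(Rational(-1, 142), -241), 20632), Add(-111, -4420)) = Mul(Add(Rational(241, 142), 20632), -4531) = Mul(Rational(2929985, 142), -4531) = Rational(-13275762035, 142)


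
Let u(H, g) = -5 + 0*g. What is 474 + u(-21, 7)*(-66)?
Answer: 804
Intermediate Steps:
u(H, g) = -5 (u(H, g) = -5 + 0 = -5)
474 + u(-21, 7)*(-66) = 474 - 5*(-66) = 474 + 330 = 804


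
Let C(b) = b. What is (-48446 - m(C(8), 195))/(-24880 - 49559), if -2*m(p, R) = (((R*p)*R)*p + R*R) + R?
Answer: -1187464/74439 ≈ -15.952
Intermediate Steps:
m(p, R) = -R/2 - R²/2 - R²*p²/2 (m(p, R) = -((((R*p)*R)*p + R*R) + R)/2 = -(((p*R²)*p + R²) + R)/2 = -((R²*p² + R²) + R)/2 = -((R² + R²*p²) + R)/2 = -(R + R² + R²*p²)/2 = -R/2 - R²/2 - R²*p²/2)
(-48446 - m(C(8), 195))/(-24880 - 49559) = (-48446 - (-1)*195*(1 + 195 + 195*8²)/2)/(-24880 - 49559) = (-48446 - (-1)*195*(1 + 195 + 195*64)/2)/(-74439) = (-48446 - (-1)*195*(1 + 195 + 12480)/2)*(-1/74439) = (-48446 - (-1)*195*12676/2)*(-1/74439) = (-48446 - 1*(-1235910))*(-1/74439) = (-48446 + 1235910)*(-1/74439) = 1187464*(-1/74439) = -1187464/74439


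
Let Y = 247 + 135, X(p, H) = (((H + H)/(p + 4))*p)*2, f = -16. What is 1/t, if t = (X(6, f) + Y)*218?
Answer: 5/374524 ≈ 1.3350e-5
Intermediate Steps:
X(p, H) = 4*H*p/(4 + p) (X(p, H) = (((2*H)/(4 + p))*p)*2 = ((2*H/(4 + p))*p)*2 = (2*H*p/(4 + p))*2 = 4*H*p/(4 + p))
Y = 382
t = 374524/5 (t = (4*(-16)*6/(4 + 6) + 382)*218 = (4*(-16)*6/10 + 382)*218 = (4*(-16)*6*(1/10) + 382)*218 = (-192/5 + 382)*218 = (1718/5)*218 = 374524/5 ≈ 74905.)
1/t = 1/(374524/5) = 5/374524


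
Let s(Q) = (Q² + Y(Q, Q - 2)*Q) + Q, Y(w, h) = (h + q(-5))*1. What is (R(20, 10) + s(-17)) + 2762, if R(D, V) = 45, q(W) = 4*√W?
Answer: 3402 - 68*I*√5 ≈ 3402.0 - 152.05*I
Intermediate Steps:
Y(w, h) = h + 4*I*√5 (Y(w, h) = (h + 4*√(-5))*1 = (h + 4*(I*√5))*1 = (h + 4*I*√5)*1 = h + 4*I*√5)
s(Q) = Q + Q² + Q*(-2 + Q + 4*I*√5) (s(Q) = (Q² + ((Q - 2) + 4*I*√5)*Q) + Q = (Q² + ((-2 + Q) + 4*I*√5)*Q) + Q = (Q² + (-2 + Q + 4*I*√5)*Q) + Q = (Q² + Q*(-2 + Q + 4*I*√5)) + Q = Q + Q² + Q*(-2 + Q + 4*I*√5))
(R(20, 10) + s(-17)) + 2762 = (45 - 17*(-1 + 2*(-17) + 4*I*√5)) + 2762 = (45 - 17*(-1 - 34 + 4*I*√5)) + 2762 = (45 - 17*(-35 + 4*I*√5)) + 2762 = (45 + (595 - 68*I*√5)) + 2762 = (640 - 68*I*√5) + 2762 = 3402 - 68*I*√5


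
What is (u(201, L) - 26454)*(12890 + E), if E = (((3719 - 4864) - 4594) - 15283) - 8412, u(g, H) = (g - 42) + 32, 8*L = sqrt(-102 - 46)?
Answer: 434495072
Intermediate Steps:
L = I*sqrt(37)/4 (L = sqrt(-102 - 46)/8 = sqrt(-148)/8 = (2*I*sqrt(37))/8 = I*sqrt(37)/4 ≈ 1.5207*I)
u(g, H) = -10 + g (u(g, H) = (-42 + g) + 32 = -10 + g)
E = -29434 (E = ((-1145 - 4594) - 15283) - 8412 = (-5739 - 15283) - 8412 = -21022 - 8412 = -29434)
(u(201, L) - 26454)*(12890 + E) = ((-10 + 201) - 26454)*(12890 - 29434) = (191 - 26454)*(-16544) = -26263*(-16544) = 434495072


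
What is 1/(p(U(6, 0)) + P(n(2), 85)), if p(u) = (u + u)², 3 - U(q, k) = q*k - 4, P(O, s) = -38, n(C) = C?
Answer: 1/158 ≈ 0.0063291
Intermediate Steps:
U(q, k) = 7 - k*q (U(q, k) = 3 - (q*k - 4) = 3 - (k*q - 4) = 3 - (-4 + k*q) = 3 + (4 - k*q) = 7 - k*q)
p(u) = 4*u² (p(u) = (2*u)² = 4*u²)
1/(p(U(6, 0)) + P(n(2), 85)) = 1/(4*(7 - 1*0*6)² - 38) = 1/(4*(7 + 0)² - 38) = 1/(4*7² - 38) = 1/(4*49 - 38) = 1/(196 - 38) = 1/158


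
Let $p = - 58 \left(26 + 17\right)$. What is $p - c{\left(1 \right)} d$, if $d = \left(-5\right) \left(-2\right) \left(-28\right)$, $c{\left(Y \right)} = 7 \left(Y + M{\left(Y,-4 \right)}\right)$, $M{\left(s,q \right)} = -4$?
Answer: $-8374$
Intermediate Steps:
$p = -2494$ ($p = \left(-58\right) 43 = -2494$)
$c{\left(Y \right)} = -28 + 7 Y$ ($c{\left(Y \right)} = 7 \left(Y - 4\right) = 7 \left(-4 + Y\right) = -28 + 7 Y$)
$d = -280$ ($d = 10 \left(-28\right) = -280$)
$p - c{\left(1 \right)} d = -2494 - \left(-28 + 7 \cdot 1\right) \left(-280\right) = -2494 - \left(-28 + 7\right) \left(-280\right) = -2494 - \left(-21\right) \left(-280\right) = -2494 - 5880 = -8374$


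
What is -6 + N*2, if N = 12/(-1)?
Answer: -30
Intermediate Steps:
N = -12 (N = 12*(-1) = -12)
-6 + N*2 = -6 - 12*2 = -6 - 24 = -30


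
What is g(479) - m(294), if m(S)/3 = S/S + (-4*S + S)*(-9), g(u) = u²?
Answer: 205624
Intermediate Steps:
m(S) = 3 + 81*S (m(S) = 3*(S/S + (-4*S + S)*(-9)) = 3*(1 - 3*S*(-9)) = 3*(1 + 27*S) = 3 + 81*S)
g(479) - m(294) = 479² - (3 + 81*294) = 229441 - (3 + 23814) = 229441 - 1*23817 = 229441 - 23817 = 205624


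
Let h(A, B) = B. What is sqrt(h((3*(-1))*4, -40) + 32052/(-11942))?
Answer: 19*I*sqrt(4215526)/5971 ≈ 6.5333*I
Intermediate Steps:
sqrt(h((3*(-1))*4, -40) + 32052/(-11942)) = sqrt(-40 + 32052/(-11942)) = sqrt(-40 + 32052*(-1/11942)) = sqrt(-40 - 16026/5971) = sqrt(-254866/5971) = 19*I*sqrt(4215526)/5971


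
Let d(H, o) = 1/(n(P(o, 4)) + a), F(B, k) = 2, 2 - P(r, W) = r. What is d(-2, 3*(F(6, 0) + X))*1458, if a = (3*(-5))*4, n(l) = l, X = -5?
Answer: -1458/49 ≈ -29.755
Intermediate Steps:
P(r, W) = 2 - r
a = -60 (a = -15*4 = -60)
d(H, o) = 1/(-58 - o) (d(H, o) = 1/((2 - o) - 60) = 1/(-58 - o))
d(-2, 3*(F(6, 0) + X))*1458 = -1/(58 + 3*(2 - 5))*1458 = -1/(58 + 3*(-3))*1458 = -1/(58 - 9)*1458 = -1/49*1458 = -1458/49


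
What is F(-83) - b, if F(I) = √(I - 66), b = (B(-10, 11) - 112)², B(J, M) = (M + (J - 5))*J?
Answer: -5184 + I*√149 ≈ -5184.0 + 12.207*I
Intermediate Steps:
B(J, M) = J*(-5 + J + M) (B(J, M) = (M + (-5 + J))*J = (-5 + J + M)*J = J*(-5 + J + M))
b = 5184 (b = (-10*(-5 - 10 + 11) - 112)² = (-10*(-4) - 112)² = (40 - 112)² = (-72)² = 5184)
F(I) = √(-66 + I)
F(-83) - b = √(-66 - 83) - 1*5184 = √(-149) - 5184 = I*√149 - 5184 = -5184 + I*√149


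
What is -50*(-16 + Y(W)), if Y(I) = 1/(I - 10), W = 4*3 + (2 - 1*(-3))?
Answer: 5550/7 ≈ 792.86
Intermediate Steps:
W = 17 (W = 12 + (2 + 3) = 12 + 5 = 17)
Y(I) = 1/(-10 + I)
-50*(-16 + Y(W)) = -50*(-16 + 1/(-10 + 17)) = -50*(-16 + 1/7) = -50*(-16 + ⅐) = -50*(-111/7) = 5550/7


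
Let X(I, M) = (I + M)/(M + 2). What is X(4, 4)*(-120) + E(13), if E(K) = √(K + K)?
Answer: -160 + √26 ≈ -154.90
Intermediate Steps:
E(K) = √2*√K (E(K) = √(2*K) = √2*√K)
X(I, M) = (I + M)/(2 + M)
X(4, 4)*(-120) + E(13) = ((4 + 4)/(2 + 4))*(-120) + √2*√13 = (8/6)*(-120) + √26 = ((⅙)*8)*(-120) + √26 = (4/3)*(-120) + √26 = -160 + √26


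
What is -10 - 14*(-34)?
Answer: 466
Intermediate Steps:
-10 - 14*(-34) = -10 + 476 = 466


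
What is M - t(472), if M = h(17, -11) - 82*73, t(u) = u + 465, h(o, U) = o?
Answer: -6906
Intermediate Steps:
t(u) = 465 + u
M = -5969 (M = 17 - 82*73 = 17 - 5986 = -5969)
M - t(472) = -5969 - (465 + 472) = -5969 - 1*937 = -5969 - 937 = -6906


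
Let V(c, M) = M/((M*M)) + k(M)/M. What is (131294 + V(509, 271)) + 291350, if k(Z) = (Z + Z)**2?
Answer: 114830289/271 ≈ 4.2373e+5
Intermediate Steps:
k(Z) = 4*Z**2 (k(Z) = (2*Z)**2 = 4*Z**2)
V(c, M) = 1/M + 4*M (V(c, M) = M/((M*M)) + (4*M**2)/M = M/(M**2) + 4*M = M/M**2 + 4*M = 1/M + 4*M)
(131294 + V(509, 271)) + 291350 = (131294 + (1/271 + 4*271)) + 291350 = (131294 + (1/271 + 1084)) + 291350 = (131294 + 293765/271) + 291350 = 35874439/271 + 291350 = 114830289/271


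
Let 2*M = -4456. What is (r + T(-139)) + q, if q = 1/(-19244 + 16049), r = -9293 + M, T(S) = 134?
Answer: -36381466/3195 ≈ -11387.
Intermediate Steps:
M = -2228 (M = (½)*(-4456) = -2228)
r = -11521 (r = -9293 - 2228 = -11521)
q = -1/3195 (q = 1/(-3195) = -1/3195 ≈ -0.00031299)
(r + T(-139)) + q = (-11521 + 134) - 1/3195 = -11387 - 1/3195 = -36381466/3195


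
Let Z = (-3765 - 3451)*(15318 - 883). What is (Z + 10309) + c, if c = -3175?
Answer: -104155826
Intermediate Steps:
Z = -104162960 (Z = -7216*14435 = -104162960)
(Z + 10309) + c = (-104162960 + 10309) - 3175 = -104152651 - 3175 = -104155826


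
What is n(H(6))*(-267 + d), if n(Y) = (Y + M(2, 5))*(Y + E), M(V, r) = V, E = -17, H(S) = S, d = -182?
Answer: 39512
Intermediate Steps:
n(Y) = (-17 + Y)*(2 + Y) (n(Y) = (Y + 2)*(Y - 17) = (2 + Y)*(-17 + Y) = (-17 + Y)*(2 + Y))
n(H(6))*(-267 + d) = (-34 + 6² - 15*6)*(-267 - 182) = (-34 + 36 - 90)*(-449) = -88*(-449) = 39512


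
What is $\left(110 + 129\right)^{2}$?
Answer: $57121$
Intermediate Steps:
$\left(110 + 129\right)^{2} = 239^{2} = 57121$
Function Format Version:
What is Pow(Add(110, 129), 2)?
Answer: 57121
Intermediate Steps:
Pow(Add(110, 129), 2) = Pow(239, 2) = 57121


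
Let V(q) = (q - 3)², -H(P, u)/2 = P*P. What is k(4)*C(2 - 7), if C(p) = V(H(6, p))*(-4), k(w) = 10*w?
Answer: -900000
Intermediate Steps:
H(P, u) = -2*P² (H(P, u) = -2*P*P = -2*P²)
V(q) = (-3 + q)²
C(p) = -22500 (C(p) = (-3 - 2*6²)²*(-4) = (-3 - 2*36)²*(-4) = (-3 - 72)²*(-4) = (-75)²*(-4) = 5625*(-4) = -22500)
k(4)*C(2 - 7) = (10*4)*(-22500) = 40*(-22500) = -900000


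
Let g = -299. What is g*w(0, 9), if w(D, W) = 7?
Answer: -2093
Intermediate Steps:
g*w(0, 9) = -299*7 = -2093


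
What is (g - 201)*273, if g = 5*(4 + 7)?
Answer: -39858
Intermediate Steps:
g = 55 (g = 5*11 = 55)
(g - 201)*273 = (55 - 201)*273 = -146*273 = -39858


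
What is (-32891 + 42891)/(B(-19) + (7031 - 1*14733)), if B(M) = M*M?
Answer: -10000/7341 ≈ -1.3622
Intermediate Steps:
B(M) = M**2
(-32891 + 42891)/(B(-19) + (7031 - 1*14733)) = (-32891 + 42891)/((-19)**2 + (7031 - 1*14733)) = 10000/(361 + (7031 - 14733)) = 10000/(361 - 7702) = 10000/(-7341) = 10000*(-1/7341) = -10000/7341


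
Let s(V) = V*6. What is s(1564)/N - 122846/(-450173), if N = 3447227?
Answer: 427702471474/1551848520271 ≈ 0.27561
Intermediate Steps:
s(V) = 6*V
s(1564)/N - 122846/(-450173) = (6*1564)/3447227 - 122846/(-450173) = 9384*(1/3447227) - 122846*(-1/450173) = 9384/3447227 + 122846/450173 = 427702471474/1551848520271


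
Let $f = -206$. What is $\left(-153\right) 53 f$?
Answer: $1670454$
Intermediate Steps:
$\left(-153\right) 53 f = \left(-153\right) 53 \left(-206\right) = \left(-8109\right) \left(-206\right) = 1670454$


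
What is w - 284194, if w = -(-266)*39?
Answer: -273820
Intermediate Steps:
w = 10374 (w = -14*(-19)*39 = 266*39 = 10374)
w - 284194 = 10374 - 284194 = -273820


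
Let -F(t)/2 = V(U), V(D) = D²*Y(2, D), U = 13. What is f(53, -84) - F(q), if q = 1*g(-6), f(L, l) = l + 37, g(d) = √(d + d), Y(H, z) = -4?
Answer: -1399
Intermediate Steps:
g(d) = √2*√d (g(d) = √(2*d) = √2*√d)
f(L, l) = 37 + l
q = 2*I*√3 (q = 1*(√2*√(-6)) = 1*(√2*(I*√6)) = 1*(2*I*√3) = 2*I*√3 ≈ 3.4641*I)
V(D) = -4*D² (V(D) = D²*(-4) = -4*D²)
F(t) = 1352 (F(t) = -(-8)*13² = -(-8)*169 = -2*(-676) = 1352)
f(53, -84) - F(q) = (37 - 84) - 1*1352 = -47 - 1352 = -1399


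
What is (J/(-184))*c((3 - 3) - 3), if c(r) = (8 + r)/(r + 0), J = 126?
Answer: 105/92 ≈ 1.1413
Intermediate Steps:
c(r) = (8 + r)/r
(J/(-184))*c((3 - 3) - 3) = (126/(-184))*((8 + ((3 - 3) - 3))/((3 - 3) - 3)) = (-1/184*126)*((8 + (0 - 3))/(0 - 3)) = -63*(8 - 3)/(92*(-3)) = -(-21)*5/92 = -63/92*(-5/3) = 105/92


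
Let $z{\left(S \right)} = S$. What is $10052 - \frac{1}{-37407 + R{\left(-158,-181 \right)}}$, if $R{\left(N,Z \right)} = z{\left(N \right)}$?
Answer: $\frac{377603381}{37565} \approx 10052.0$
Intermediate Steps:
$R{\left(N,Z \right)} = N$
$10052 - \frac{1}{-37407 + R{\left(-158,-181 \right)}} = 10052 - \frac{1}{-37407 - 158} = 10052 - \frac{1}{-37565} = 10052 - - \frac{1}{37565} = 10052 + \frac{1}{37565} = \frac{377603381}{37565}$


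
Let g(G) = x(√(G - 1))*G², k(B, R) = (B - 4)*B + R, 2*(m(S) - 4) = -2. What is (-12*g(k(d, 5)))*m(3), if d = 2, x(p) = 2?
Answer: -72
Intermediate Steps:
m(S) = 3 (m(S) = 4 + (½)*(-2) = 4 - 1 = 3)
k(B, R) = R + B*(-4 + B) (k(B, R) = (-4 + B)*B + R = B*(-4 + B) + R = R + B*(-4 + B))
g(G) = 2*G²
(-12*g(k(d, 5)))*m(3) = -24*(5 + 2² - 4*2)²*3 = -24*(5 + 4 - 8)²*3 = -24*1²*3 = -24*3 = -72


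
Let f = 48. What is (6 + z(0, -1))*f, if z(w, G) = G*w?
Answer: 288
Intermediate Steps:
(6 + z(0, -1))*f = (6 - 1*0)*48 = (6 + 0)*48 = 6*48 = 288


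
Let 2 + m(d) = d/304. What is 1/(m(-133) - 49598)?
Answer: -16/793607 ≈ -2.0161e-5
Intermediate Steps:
m(d) = -2 + d/304
1/(m(-133) - 49598) = 1/((-2 + (1/304)*(-133)) - 49598) = 1/((-2 - 7/16) - 49598) = 1/(-39/16 - 49598) = 1/(-793607/16) = -16/793607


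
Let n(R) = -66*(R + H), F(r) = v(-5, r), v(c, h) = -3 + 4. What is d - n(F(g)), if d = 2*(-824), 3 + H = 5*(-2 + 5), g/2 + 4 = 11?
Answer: -790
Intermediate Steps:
g = 14 (g = -8 + 2*11 = -8 + 22 = 14)
v(c, h) = 1
H = 12 (H = -3 + 5*(-2 + 5) = -3 + 5*3 = -3 + 15 = 12)
F(r) = 1
n(R) = -792 - 66*R (n(R) = -66*(R + 12) = -66*(12 + R) = -792 - 66*R)
d = -1648
d - n(F(g)) = -1648 - (-792 - 66*1) = -1648 - (-792 - 66) = -1648 - 1*(-858) = -1648 + 858 = -790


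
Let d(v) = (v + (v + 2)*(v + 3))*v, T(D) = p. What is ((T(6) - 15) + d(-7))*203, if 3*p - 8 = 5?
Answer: -61915/3 ≈ -20638.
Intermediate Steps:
p = 13/3 (p = 8/3 + (⅓)*5 = 8/3 + 5/3 = 13/3 ≈ 4.3333)
T(D) = 13/3
d(v) = v*(v + (2 + v)*(3 + v)) (d(v) = (v + (2 + v)*(3 + v))*v = v*(v + (2 + v)*(3 + v)))
((T(6) - 15) + d(-7))*203 = ((13/3 - 15) - 7*(6 + (-7)² + 6*(-7)))*203 = (-32/3 - 7*(6 + 49 - 42))*203 = (-32/3 - 7*13)*203 = (-32/3 - 91)*203 = -305/3*203 = -61915/3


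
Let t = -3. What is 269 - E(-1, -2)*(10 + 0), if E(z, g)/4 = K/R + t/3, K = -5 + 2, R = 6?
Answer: 329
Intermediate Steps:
K = -3
E(z, g) = -6 (E(z, g) = 4*(-3/6 - 3/3) = 4*(-3*⅙ - 3*⅓) = 4*(-½ - 1) = 4*(-3/2) = -6)
269 - E(-1, -2)*(10 + 0) = 269 - (-6)*(10 + 0) = 269 - (-6)*10 = 269 - 1*(-60) = 269 + 60 = 329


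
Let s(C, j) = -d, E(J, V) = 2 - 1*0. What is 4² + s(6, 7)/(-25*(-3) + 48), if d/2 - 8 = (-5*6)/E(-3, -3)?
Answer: 1982/123 ≈ 16.114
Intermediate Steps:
E(J, V) = 2 (E(J, V) = 2 + 0 = 2)
d = -14 (d = 16 + 2*(-5*6/2) = 16 + 2*(-30*½) = 16 + 2*(-15) = 16 - 30 = -14)
s(C, j) = 14 (s(C, j) = -1*(-14) = 14)
4² + s(6, 7)/(-25*(-3) + 48) = 4² + 14/(-25*(-3) + 48) = 16 + 14/(75 + 48) = 16 + 14/123 = 1982/123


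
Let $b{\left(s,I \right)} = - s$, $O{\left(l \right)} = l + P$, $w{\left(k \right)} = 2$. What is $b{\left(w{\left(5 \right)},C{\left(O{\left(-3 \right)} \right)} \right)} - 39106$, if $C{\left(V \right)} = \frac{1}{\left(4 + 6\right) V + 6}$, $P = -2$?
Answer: $-39108$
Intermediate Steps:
$O{\left(l \right)} = -2 + l$ ($O{\left(l \right)} = l - 2 = -2 + l$)
$C{\left(V \right)} = \frac{1}{6 + 10 V}$ ($C{\left(V \right)} = \frac{1}{10 V + 6} = \frac{1}{6 + 10 V}$)
$b{\left(w{\left(5 \right)},C{\left(O{\left(-3 \right)} \right)} \right)} - 39106 = \left(-1\right) 2 - 39106 = -2 - 39106 = -39108$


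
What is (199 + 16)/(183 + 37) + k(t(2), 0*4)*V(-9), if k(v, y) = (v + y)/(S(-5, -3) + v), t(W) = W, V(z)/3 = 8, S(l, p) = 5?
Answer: 2413/308 ≈ 7.8344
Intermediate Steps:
V(z) = 24 (V(z) = 3*8 = 24)
k(v, y) = (v + y)/(5 + v)
(199 + 16)/(183 + 37) + k(t(2), 0*4)*V(-9) = (199 + 16)/(183 + 37) + ((2 + 0*4)/(5 + 2))*24 = 215/220 + ((2 + 0)/7)*24 = 215*(1/220) + ((1/7)*2)*24 = 43/44 + (2/7)*24 = 43/44 + 48/7 = 2413/308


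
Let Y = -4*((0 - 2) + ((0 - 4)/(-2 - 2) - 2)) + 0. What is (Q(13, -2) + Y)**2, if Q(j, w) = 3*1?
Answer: 225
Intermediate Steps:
Q(j, w) = 3
Y = 12 (Y = -4*(-2 + (-4/(-4) - 2)) + 0 = -4*(-2 + (-4*(-1/4) - 2)) + 0 = -4*(-2 + (1 - 2)) + 0 = -4*(-2 - 1) + 0 = -4*(-3) + 0 = 12 + 0 = 12)
(Q(13, -2) + Y)**2 = (3 + 12)**2 = 15**2 = 225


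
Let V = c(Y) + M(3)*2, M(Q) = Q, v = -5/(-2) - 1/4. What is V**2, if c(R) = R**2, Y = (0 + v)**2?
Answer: 65561409/65536 ≈ 1000.4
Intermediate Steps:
v = 9/4 (v = -5*(-1/2) - 1*1/4 = 5/2 - 1/4 = 9/4 ≈ 2.2500)
Y = 81/16 (Y = (0 + 9/4)**2 = (9/4)**2 = 81/16 ≈ 5.0625)
V = 8097/256 (V = (81/16)**2 + 3*2 = 6561/256 + 6 = 8097/256 ≈ 31.629)
V**2 = (8097/256)**2 = 65561409/65536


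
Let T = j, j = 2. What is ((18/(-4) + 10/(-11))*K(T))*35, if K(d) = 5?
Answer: -20825/22 ≈ -946.59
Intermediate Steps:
T = 2
((18/(-4) + 10/(-11))*K(T))*35 = ((18/(-4) + 10/(-11))*5)*35 = ((18*(-1/4) + 10*(-1/11))*5)*35 = ((-9/2 - 10/11)*5)*35 = -119/22*5*35 = -595/22*35 = -20825/22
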